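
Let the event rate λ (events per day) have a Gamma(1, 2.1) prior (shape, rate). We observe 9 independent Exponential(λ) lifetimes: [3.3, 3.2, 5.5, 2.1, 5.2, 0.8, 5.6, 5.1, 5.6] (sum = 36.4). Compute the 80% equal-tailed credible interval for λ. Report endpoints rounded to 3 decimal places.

Posterior: Gamma(1+9, 2.1+36.4) = Gamma(10, 38.5) (shape, rate).
Equal-tailed 80% interval: Gamma(10, 38.5) quantiles at 0.1 and 0.9.
Posterior mean ≈ 0.260, SD ≈ 0.082; a Normal approximation gives roughly [0.154, 0.365].
Exact: lower = 0.162; upper = 0.369.

[0.162, 0.369]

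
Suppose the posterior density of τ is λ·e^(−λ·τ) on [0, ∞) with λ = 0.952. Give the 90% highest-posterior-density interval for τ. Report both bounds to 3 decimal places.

[0.000, 2.419]

The exponential density is strictly decreasing on [0, ∞), so the HPD interval is anchored at 0: [0, q] with P(τ ≤ q) = 0.90.
q = −ln(1 − 0.90) / 0.952 = 2.3026 / 0.952 = 2.419.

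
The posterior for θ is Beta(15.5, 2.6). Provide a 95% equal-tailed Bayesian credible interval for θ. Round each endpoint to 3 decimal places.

[0.667, 0.972]

Posterior: Beta(15.5, 2.6).
Equal-tailed 95% interval: the 0.025 and 0.975 quantiles of Beta(15.5, 2.6).
Posterior mean ≈ 0.856, SD ≈ 0.080; a Normal approximation gives roughly [0.699, 1.014].
Exact: F⁻¹(0.025) = 0.667; F⁻¹(0.975) = 0.972.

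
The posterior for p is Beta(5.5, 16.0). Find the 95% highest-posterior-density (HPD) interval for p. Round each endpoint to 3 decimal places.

The posterior is unimodal and skewed, so the HPD interval has equal density at both endpoints and is the shortest 95% interval.
Solving f(0.087) = f(0.437) with F(0.437) − F(0.087) = 0.95 gives [0.087, 0.437].
For comparison, the equal-tailed interval is [0.100, 0.455]; the HPD is narrower and shifted toward the mode.

[0.087, 0.437]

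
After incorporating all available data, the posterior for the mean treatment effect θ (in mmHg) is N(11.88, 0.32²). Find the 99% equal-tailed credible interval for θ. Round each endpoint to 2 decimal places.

The posterior is symmetric, so the 99% equal-tailed interval is θ = 11.88 ± z·0.32 with z = 2.576.
Half-width: 2.576 × 0.32 = 0.82.
11.88 − 0.82 = 11.06; 11.88 + 0.82 = 12.70.

[11.06, 12.70]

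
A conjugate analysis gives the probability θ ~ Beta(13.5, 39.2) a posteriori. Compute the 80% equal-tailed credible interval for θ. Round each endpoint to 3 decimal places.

Posterior: Beta(13.5, 39.2).
Equal-tailed 80% interval: the 0.1 and 0.9 quantiles of Beta(13.5, 39.2).
Posterior mean ≈ 0.256, SD ≈ 0.060; a Normal approximation gives roughly [0.180, 0.333].
Exact: F⁻¹(0.1) = 0.182; F⁻¹(0.9) = 0.335.

[0.182, 0.335]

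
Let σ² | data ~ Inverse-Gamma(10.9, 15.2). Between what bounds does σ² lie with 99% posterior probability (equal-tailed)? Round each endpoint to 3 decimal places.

Inverse-Gamma(10.9, 15.2) quantiles: F⁻¹(0.005) and F⁻¹(0.995).
Equivalently, 1/σ² ~ Gamma(10.9, rate = 15.2); invert its 0.995 and 0.005 quantiles.
Posterior mean ≈ 1.535, SD ≈ 0.515; a Normal approximation gives roughly [0.210, 2.861].
Exact: lower = 0.715; upper = 3.568.

[0.715, 3.568]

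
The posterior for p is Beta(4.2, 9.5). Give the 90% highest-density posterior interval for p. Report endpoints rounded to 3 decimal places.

The posterior is unimodal and skewed, so the HPD interval has equal density at both endpoints and is the shortest 90% interval.
Solving f(0.109) = f(0.497) with F(0.497) − F(0.109) = 0.90 gives [0.109, 0.497].
For comparison, the equal-tailed interval is [0.126, 0.520]; the HPD is narrower and shifted toward the mode.

[0.109, 0.497]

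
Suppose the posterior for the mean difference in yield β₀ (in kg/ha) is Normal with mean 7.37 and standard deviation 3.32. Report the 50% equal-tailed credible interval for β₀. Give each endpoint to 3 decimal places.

[5.131, 9.609]

The posterior is symmetric, so the 50% equal-tailed interval is β₀ = 7.37 ± z·3.32 with z = 0.674.
Half-width: 0.674 × 3.32 = 2.239.
7.37 − 2.239 = 5.131; 7.37 + 2.239 = 9.609.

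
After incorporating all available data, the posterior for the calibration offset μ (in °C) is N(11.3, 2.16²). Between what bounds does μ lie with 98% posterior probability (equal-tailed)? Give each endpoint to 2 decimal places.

[6.28, 16.32]

The posterior is symmetric, so the 98% equal-tailed interval is μ = 11.3 ± z·2.16 with z = 2.326.
Half-width: 2.326 × 2.16 = 5.02.
11.3 − 5.02 = 6.28; 11.3 + 5.02 = 16.32.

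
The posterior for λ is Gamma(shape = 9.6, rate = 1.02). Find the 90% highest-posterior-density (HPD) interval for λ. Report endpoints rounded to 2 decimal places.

[4.51, 14.15]

The posterior is unimodal and skewed, so the HPD interval has equal density at both endpoints and is the shortest 90% interval.
Solving f(4.51) = f(14.15) with F(14.15) − F(4.51) = 0.90 gives [4.51, 14.15].
For comparison, the equal-tailed interval is [5.03, 14.90]; the HPD is narrower and shifted toward the mode.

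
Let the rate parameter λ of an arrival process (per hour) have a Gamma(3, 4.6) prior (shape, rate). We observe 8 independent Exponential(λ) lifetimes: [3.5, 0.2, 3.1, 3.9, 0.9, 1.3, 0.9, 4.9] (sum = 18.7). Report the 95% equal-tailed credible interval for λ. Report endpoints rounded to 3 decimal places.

Posterior: Gamma(3+8, 4.6+18.7) = Gamma(11, 23.3) (shape, rate).
Equal-tailed 95% interval: Gamma(11, 23.3) quantiles at 0.025 and 0.975.
Posterior mean ≈ 0.472, SD ≈ 0.142; a Normal approximation gives roughly [0.193, 0.751].
Exact: lower = 0.236; upper = 0.789.

[0.236, 0.789]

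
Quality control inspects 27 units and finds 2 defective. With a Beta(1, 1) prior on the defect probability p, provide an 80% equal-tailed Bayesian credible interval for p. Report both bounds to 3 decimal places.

Posterior: Beta(1+2, 1+25) = Beta(3, 26).
Equal-tailed 80% interval: the 0.1 and 0.9 quantiles of Beta(3, 26).
Posterior mean ≈ 0.103, SD ≈ 0.056; a Normal approximation gives roughly [0.032, 0.175].
Exact: F⁻¹(0.1) = 0.040; F⁻¹(0.9) = 0.179.

[0.040, 0.179]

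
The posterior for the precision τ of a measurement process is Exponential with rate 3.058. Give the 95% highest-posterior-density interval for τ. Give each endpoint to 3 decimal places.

[0.000, 0.980]

The exponential density is strictly decreasing on [0, ∞), so the HPD interval is anchored at 0: [0, q] with P(τ ≤ q) = 0.95.
q = −ln(1 − 0.95) / 3.058 = 2.9957 / 3.058 = 0.980.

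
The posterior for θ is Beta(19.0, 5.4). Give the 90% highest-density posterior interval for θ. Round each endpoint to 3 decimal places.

[0.649, 0.913]

The posterior is unimodal and skewed, so the HPD interval has equal density at both endpoints and is the shortest 90% interval.
Solving f(0.649) = f(0.913) with F(0.913) − F(0.649) = 0.90 gives [0.649, 0.913].
For comparison, the equal-tailed interval is [0.631, 0.900]; the HPD is narrower and shifted toward the mode.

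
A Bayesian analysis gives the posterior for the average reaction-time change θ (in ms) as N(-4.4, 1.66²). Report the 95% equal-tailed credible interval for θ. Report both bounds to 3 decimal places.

[-7.654, -1.146]

The posterior is symmetric, so the 95% equal-tailed interval is θ = -4.4 ± z·1.66 with z = 1.960.
Half-width: 1.960 × 1.66 = 3.254.
-4.4 − 3.254 = -7.654; -4.4 + 3.254 = -1.146.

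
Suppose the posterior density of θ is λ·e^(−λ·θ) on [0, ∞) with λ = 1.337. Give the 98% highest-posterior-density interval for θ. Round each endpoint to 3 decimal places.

The exponential density is strictly decreasing on [0, ∞), so the HPD interval is anchored at 0: [0, q] with P(θ ≤ q) = 0.98.
q = −ln(1 − 0.98) / 1.337 = 3.9120 / 1.337 = 2.926.

[0.000, 2.926]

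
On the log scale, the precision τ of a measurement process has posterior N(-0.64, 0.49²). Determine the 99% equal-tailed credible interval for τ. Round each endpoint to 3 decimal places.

[0.149, 1.863]

On the log scale the 99% interval is -0.64 ± 2.576 × 0.49 = [-1.9022, 0.6222].
Exponentiate: [e^-1.9022, e^0.6222] = [0.149, 1.863].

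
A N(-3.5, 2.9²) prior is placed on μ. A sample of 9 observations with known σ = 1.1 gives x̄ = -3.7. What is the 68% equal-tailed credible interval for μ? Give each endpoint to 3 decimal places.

Posterior precision = 1/2.9² + 9/1.1² = 0.1189 + 7.4380 = 7.5569, so posterior SD = 0.3638.
Posterior mean = (-3.5/2.9² + 9·-3.7/1.1²) / 7.5569 = -3.6969.
Interval: -3.6969 ± 0.994 × 0.3638 → [-4.059, -3.335].

[-4.059, -3.335]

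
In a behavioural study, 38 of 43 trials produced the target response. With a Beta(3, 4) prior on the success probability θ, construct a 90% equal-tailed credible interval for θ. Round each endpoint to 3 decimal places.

[0.725, 0.901]

Posterior: Beta(3+38, 4+5) = Beta(41, 9).
Equal-tailed 90% interval: the 0.05 and 0.95 quantiles of Beta(41, 9).
Posterior mean ≈ 0.820, SD ≈ 0.054; a Normal approximation gives roughly [0.732, 0.908].
Exact: F⁻¹(0.05) = 0.725; F⁻¹(0.95) = 0.901.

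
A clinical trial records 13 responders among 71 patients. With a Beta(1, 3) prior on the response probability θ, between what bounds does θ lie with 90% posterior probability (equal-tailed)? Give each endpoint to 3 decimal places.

[0.118, 0.265]

Posterior: Beta(1+13, 3+58) = Beta(14, 61).
Equal-tailed 90% interval: the 0.05 and 0.95 quantiles of Beta(14, 61).
Posterior mean ≈ 0.187, SD ≈ 0.045; a Normal approximation gives roughly [0.113, 0.260].
Exact: F⁻¹(0.05) = 0.118; F⁻¹(0.95) = 0.265.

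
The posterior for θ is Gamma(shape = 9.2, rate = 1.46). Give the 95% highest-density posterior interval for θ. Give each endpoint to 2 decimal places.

[2.57, 10.44]

The posterior is unimodal and skewed, so the HPD interval has equal density at both endpoints and is the shortest 95% interval.
Solving f(2.57) = f(10.44) with F(10.44) − F(2.57) = 0.95 gives [2.57, 10.44].
For comparison, the equal-tailed interval is [2.91, 10.98]; the HPD is narrower and shifted toward the mode.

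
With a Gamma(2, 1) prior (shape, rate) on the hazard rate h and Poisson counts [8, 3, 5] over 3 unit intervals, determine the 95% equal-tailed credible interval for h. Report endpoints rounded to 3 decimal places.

Posterior: Gamma(2+16, 1+3) = Gamma(18, 4) (shape, rate).
Equal-tailed 95% interval: Gamma(18, 4) quantiles at 0.025 and 0.975.
Posterior mean ≈ 4.500, SD ≈ 1.061; a Normal approximation gives roughly [2.421, 6.579].
Exact: lower = 2.667; upper = 6.805.

[2.667, 6.805]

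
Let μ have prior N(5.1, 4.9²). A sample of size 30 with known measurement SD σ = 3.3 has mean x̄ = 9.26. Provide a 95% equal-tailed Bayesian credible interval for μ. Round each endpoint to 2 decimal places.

Posterior precision = 1/4.9² + 30/3.3² = 0.0416 + 2.7548 = 2.7965, so posterior SD = 0.5980.
Posterior mean = (5.1/4.9² + 30·9.26/3.3²) / 2.7965 = 9.1980.
Interval: 9.1980 ± 1.960 × 0.5980 → [8.03, 10.37].

[8.03, 10.37]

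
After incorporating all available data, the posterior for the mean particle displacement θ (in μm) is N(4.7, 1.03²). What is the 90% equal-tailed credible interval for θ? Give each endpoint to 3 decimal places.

The posterior is symmetric, so the 90% equal-tailed interval is θ = 4.7 ± z·1.03 with z = 1.645.
Half-width: 1.645 × 1.03 = 1.694.
4.7 − 1.694 = 3.006; 4.7 + 1.694 = 6.394.

[3.006, 6.394]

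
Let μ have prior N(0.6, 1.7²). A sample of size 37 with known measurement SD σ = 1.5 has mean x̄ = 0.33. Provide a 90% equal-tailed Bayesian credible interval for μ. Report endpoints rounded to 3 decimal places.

[-0.066, 0.737]

Posterior precision = 1/1.7² + 37/1.5² = 0.3460 + 16.4444 = 16.7905, so posterior SD = 0.2440.
Posterior mean = (0.6/1.7² + 37·0.33/1.5²) / 16.7905 = 0.3356.
Interval: 0.3356 ± 1.645 × 0.2440 → [-0.066, 0.737].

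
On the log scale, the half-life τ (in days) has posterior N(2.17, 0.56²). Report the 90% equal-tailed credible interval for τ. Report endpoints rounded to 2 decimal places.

On the log scale the 90% interval is 2.17 ± 1.645 × 0.56 = [1.2489, 3.0911].
Exponentiate: [e^1.2489, e^3.0911] = [3.49, 22.00].

[3.49, 22.00]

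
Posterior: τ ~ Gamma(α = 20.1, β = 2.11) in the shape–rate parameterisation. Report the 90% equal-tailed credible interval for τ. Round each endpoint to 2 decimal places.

Posterior: Gamma(shape 20.1, rate 2.11).
Equal-tailed 90% interval: Gamma(20.1, 2.11) quantiles at 0.05 and 0.95.
Posterior mean ≈ 9.53, SD ≈ 2.12; a Normal approximation gives roughly [6.03, 13.02].
Exact: lower = 6.32; upper = 13.27.

[6.32, 13.27]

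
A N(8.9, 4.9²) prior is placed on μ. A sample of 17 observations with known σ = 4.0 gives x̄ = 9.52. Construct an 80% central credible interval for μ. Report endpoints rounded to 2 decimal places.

[8.28, 10.72]

Posterior precision = 1/4.9² + 17/4.0² = 0.0416 + 1.0625 = 1.1041, so posterior SD = 0.9517.
Posterior mean = (8.9/4.9² + 17·9.52/4.0²) / 1.1041 = 9.4966.
Interval: 9.4966 ± 1.282 × 0.9517 → [8.28, 10.72].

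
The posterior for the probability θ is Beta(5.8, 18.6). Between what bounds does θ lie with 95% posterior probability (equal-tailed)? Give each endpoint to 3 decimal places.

Posterior: Beta(5.8, 18.6).
Equal-tailed 95% interval: the 0.025 and 0.975 quantiles of Beta(5.8, 18.6).
Posterior mean ≈ 0.238, SD ≈ 0.084; a Normal approximation gives roughly [0.072, 0.403].
Exact: F⁻¹(0.025) = 0.095; F⁻¹(0.975) = 0.421.

[0.095, 0.421]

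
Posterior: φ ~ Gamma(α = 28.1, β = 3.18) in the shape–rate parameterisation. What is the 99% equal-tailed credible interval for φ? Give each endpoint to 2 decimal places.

[5.13, 13.72]

Posterior: Gamma(shape 28.1, rate 3.18).
Equal-tailed 99% interval: Gamma(28.1, 3.18) quantiles at 0.005 and 0.995.
Posterior mean ≈ 8.84, SD ≈ 1.67; a Normal approximation gives roughly [4.54, 13.13].
Exact: lower = 5.13; upper = 13.72.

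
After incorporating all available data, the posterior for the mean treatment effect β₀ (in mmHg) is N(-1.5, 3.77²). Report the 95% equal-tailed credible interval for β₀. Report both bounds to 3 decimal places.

[-8.889, 5.889]

The posterior is symmetric, so the 95% equal-tailed interval is β₀ = -1.5 ± z·3.77 with z = 1.960.
Half-width: 1.960 × 3.77 = 7.389.
-1.5 − 7.389 = -8.889; -1.5 + 7.389 = 5.889.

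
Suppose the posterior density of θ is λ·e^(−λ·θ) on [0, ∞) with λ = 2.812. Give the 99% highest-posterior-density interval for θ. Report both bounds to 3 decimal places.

The exponential density is strictly decreasing on [0, ∞), so the HPD interval is anchored at 0: [0, q] with P(θ ≤ q) = 0.99.
q = −ln(1 − 0.99) / 2.812 = 4.6052 / 2.812 = 1.638.

[0.000, 1.638]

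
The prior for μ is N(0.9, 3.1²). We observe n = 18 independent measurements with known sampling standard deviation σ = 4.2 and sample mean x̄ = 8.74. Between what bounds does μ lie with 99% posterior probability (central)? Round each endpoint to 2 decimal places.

[5.59, 10.44]

Posterior precision = 1/3.1² + 18/4.2² = 0.1041 + 1.0204 = 1.1245, so posterior SD = 0.9430.
Posterior mean = (0.9/3.1² + 18·8.74/4.2²) / 1.1245 = 8.0145.
Interval: 8.0145 ± 2.576 × 0.9430 → [5.59, 10.44].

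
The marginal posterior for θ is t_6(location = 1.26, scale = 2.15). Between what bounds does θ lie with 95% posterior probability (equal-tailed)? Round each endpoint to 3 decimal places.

[-4.001, 6.521]

The t_6 distribution is symmetric; the 95% interval is 1.26 ± t·2.15 with t_{0.975,6} = 2.447.
Half-width: 2.447 × 2.15 = 5.261.
1.26 − 5.261 = -4.001; 1.26 + 5.261 = 6.521.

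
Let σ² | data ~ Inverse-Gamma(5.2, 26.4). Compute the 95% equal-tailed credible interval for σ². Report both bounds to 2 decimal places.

Inverse-Gamma(5.2, 26.4) quantiles: F⁻¹(0.025) and F⁻¹(0.975).
Equivalently, 1/σ² ~ Gamma(5.2, rate = 26.4); invert its 0.975 and 0.025 quantiles.
Posterior mean ≈ 6.29, SD ≈ 3.51; a Normal approximation gives roughly [-0.60, 13.17].
Exact: lower = 2.51; upper = 15.21.

[2.51, 15.21]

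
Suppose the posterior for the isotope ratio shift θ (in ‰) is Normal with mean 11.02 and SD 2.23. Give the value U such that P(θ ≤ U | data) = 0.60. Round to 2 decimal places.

Need U with P(θ ≤ U) = 0.60: U = 11.02 + z_{0.4}·2.23.
z = 0.253; U = 11.02 + 0.253 × 2.23 = 11.58.

11.58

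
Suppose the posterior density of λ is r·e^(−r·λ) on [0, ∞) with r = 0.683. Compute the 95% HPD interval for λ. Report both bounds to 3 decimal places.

[0.000, 4.386]

The exponential density is strictly decreasing on [0, ∞), so the HPD interval is anchored at 0: [0, q] with P(λ ≤ q) = 0.95.
q = −ln(1 − 0.95) / 0.683 = 2.9957 / 0.683 = 4.386.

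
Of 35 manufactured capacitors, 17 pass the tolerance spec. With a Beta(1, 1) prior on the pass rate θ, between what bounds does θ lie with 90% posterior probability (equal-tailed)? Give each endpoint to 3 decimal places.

Posterior: Beta(1+17, 1+18) = Beta(18, 19).
Equal-tailed 90% interval: the 0.05 and 0.95 quantiles of Beta(18, 19).
Posterior mean ≈ 0.486, SD ≈ 0.081; a Normal approximation gives roughly [0.353, 0.620].
Exact: F⁻¹(0.05) = 0.353; F⁻¹(0.95) = 0.620.

[0.353, 0.620]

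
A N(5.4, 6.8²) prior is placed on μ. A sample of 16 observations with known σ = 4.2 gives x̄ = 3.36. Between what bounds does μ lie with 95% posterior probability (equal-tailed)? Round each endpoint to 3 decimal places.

Posterior precision = 1/6.8² + 16/4.2² = 0.0216 + 0.9070 = 0.9287, so posterior SD = 1.0377.
Posterior mean = (5.4/6.8² + 16·3.36/4.2²) / 0.9287 = 3.4075.
Interval: 3.4075 ± 1.960 × 1.0377 → [1.374, 5.441].

[1.374, 5.441]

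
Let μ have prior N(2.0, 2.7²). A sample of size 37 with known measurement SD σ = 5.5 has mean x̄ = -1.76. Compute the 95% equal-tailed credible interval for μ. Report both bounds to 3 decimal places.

[-3.061, 0.300]

Posterior precision = 1/2.7² + 37/5.5² = 0.1372 + 1.2231 = 1.3603, so posterior SD = 0.8574.
Posterior mean = (2.0/2.7² + 37·-1.76/5.5²) / 1.3603 = -1.3808.
Interval: -1.3808 ± 1.960 × 0.8574 → [-3.061, 0.300].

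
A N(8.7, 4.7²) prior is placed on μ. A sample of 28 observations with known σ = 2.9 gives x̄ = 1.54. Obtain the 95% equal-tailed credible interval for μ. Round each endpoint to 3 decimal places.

[0.569, 2.703]

Posterior precision = 1/4.7² + 28/2.9² = 0.0453 + 3.3294 = 3.3746, so posterior SD = 0.5444.
Posterior mean = (8.7/4.7² + 28·1.54/2.9²) / 3.3746 = 1.6360.
Interval: 1.6360 ± 1.960 × 0.5444 → [0.569, 2.703].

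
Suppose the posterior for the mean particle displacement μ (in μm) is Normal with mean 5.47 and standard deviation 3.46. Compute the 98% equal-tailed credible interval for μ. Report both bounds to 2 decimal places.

The posterior is symmetric, so the 98% equal-tailed interval is μ = 5.47 ± z·3.46 with z = 2.326.
Half-width: 2.326 × 3.46 = 8.05.
5.47 − 8.05 = -2.58; 5.47 + 8.05 = 13.52.

[-2.58, 13.52]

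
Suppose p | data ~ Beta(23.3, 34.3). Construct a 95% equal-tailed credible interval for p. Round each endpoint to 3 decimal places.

[0.282, 0.533]

Posterior: Beta(23.3, 34.3).
Equal-tailed 95% interval: the 0.025 and 0.975 quantiles of Beta(23.3, 34.3).
Posterior mean ≈ 0.405, SD ≈ 0.064; a Normal approximation gives roughly [0.279, 0.530].
Exact: F⁻¹(0.025) = 0.282; F⁻¹(0.975) = 0.533.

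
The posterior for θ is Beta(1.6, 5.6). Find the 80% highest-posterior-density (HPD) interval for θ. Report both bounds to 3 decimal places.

[0.014, 0.351]

The posterior is unimodal and skewed, so the HPD interval has equal density at both endpoints and is the shortest 80% interval.
Solving f(0.014) = f(0.351) with F(0.351) − F(0.014) = 0.80 gives [0.014, 0.351].
For comparison, the equal-tailed interval is [0.056, 0.428]; the HPD is narrower and shifted toward the mode.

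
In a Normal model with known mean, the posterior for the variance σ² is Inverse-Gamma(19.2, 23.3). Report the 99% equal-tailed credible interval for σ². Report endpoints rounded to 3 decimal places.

Inverse-Gamma(19.2, 23.3) quantiles: F⁻¹(0.005) and F⁻¹(0.995).
Equivalently, 1/σ² ~ Gamma(19.2, rate = 23.3); invert its 0.995 and 0.005 quantiles.
Posterior mean ≈ 1.280, SD ≈ 0.309; a Normal approximation gives roughly [0.485, 2.075].
Exact: lower = 0.720; upper = 2.381.

[0.720, 2.381]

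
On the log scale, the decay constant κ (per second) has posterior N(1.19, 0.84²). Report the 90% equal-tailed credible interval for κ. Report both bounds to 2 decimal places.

On the log scale the 90% interval is 1.19 ± 1.645 × 0.84 = [-0.1917, 2.5717].
Exponentiate: [e^-0.1917, e^2.5717] = [0.83, 13.09].

[0.83, 13.09]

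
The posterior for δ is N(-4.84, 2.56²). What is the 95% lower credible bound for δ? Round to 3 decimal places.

Need L with P(δ ≥ L) = 0.95: L = -4.84 − z_{0.05}·2.56.
z = 1.645; L = -4.84 − 1.645 × 2.56 = -9.051.

-9.051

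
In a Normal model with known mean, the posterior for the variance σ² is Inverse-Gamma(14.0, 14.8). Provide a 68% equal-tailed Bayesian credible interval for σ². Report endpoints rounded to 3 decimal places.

Inverse-Gamma(14.0, 14.8) quantiles: F⁻¹(0.16) and F⁻¹(0.84).
Equivalently, 1/σ² ~ Gamma(14.0, rate = 14.8); invert its 0.84 and 0.16 quantiles.
Posterior mean ≈ 1.138, SD ≈ 0.329; a Normal approximation gives roughly [0.812, 1.465].
Exact: lower = 0.837; upper = 1.434.

[0.837, 1.434]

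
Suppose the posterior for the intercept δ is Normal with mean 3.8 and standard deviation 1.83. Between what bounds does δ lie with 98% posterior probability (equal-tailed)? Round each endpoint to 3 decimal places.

[-0.457, 8.057]

The posterior is symmetric, so the 98% equal-tailed interval is δ = 3.8 ± z·1.83 with z = 2.326.
Half-width: 2.326 × 1.83 = 4.257.
3.8 − 4.257 = -0.457; 3.8 + 4.257 = 8.057.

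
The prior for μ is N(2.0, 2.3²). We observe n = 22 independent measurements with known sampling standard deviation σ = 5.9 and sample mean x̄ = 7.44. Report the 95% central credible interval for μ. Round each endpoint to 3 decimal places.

[4.024, 8.351]

Posterior precision = 1/2.3² + 22/5.9² = 0.1890 + 0.6320 = 0.8210, so posterior SD = 1.1036.
Posterior mean = (2.0/2.3² + 22·7.44/5.9²) / 0.8210 = 6.1875.
Interval: 6.1875 ± 1.960 × 1.1036 → [4.024, 8.351].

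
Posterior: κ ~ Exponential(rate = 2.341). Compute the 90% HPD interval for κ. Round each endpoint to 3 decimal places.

[0.000, 0.984]

The exponential density is strictly decreasing on [0, ∞), so the HPD interval is anchored at 0: [0, q] with P(κ ≤ q) = 0.90.
q = −ln(1 − 0.90) / 2.341 = 2.3026 / 2.341 = 0.984.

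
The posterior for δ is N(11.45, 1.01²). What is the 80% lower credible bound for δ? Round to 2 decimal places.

Need L with P(δ ≥ L) = 0.80: L = 11.45 − z_{0.2}·1.01.
z = 0.842; L = 11.45 − 0.842 × 1.01 = 10.60.

10.60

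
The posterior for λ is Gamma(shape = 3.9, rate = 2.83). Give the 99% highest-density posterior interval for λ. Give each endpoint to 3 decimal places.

[0.128, 3.527]

The posterior is unimodal and skewed, so the HPD interval has equal density at both endpoints and is the shortest 99% interval.
Solving f(0.128) = f(3.527) with F(3.527) − F(0.128) = 0.99 gives [0.128, 3.527].
For comparison, the equal-tailed interval is [0.224, 3.820]; the HPD is narrower and shifted toward the mode.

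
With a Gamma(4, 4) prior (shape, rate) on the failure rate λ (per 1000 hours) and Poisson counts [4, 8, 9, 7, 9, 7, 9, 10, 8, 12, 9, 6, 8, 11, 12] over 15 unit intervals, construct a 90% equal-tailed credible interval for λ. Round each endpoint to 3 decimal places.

Posterior: Gamma(4+129, 4+15) = Gamma(133, 19) (shape, rate).
Equal-tailed 90% interval: Gamma(133, 19) quantiles at 0.05 and 0.95.
Posterior mean ≈ 7.000, SD ≈ 0.607; a Normal approximation gives roughly [6.002, 7.998].
Exact: lower = 6.032; upper = 8.027.

[6.032, 8.027]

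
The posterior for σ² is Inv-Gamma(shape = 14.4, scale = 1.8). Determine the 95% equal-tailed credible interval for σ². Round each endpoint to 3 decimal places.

[0.079, 0.226]

Inverse-Gamma(14.4, 1.8) quantiles: F⁻¹(0.025) and F⁻¹(0.975).
Equivalently, 1/σ² ~ Gamma(14.4, rate = 1.8); invert its 0.975 and 0.025 quantiles.
Posterior mean ≈ 0.134, SD ≈ 0.038; a Normal approximation gives roughly [0.060, 0.209].
Exact: lower = 0.079; upper = 0.226.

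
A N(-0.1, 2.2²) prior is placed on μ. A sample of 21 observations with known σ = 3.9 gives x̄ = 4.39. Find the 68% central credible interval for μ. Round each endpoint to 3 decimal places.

Posterior precision = 1/2.2² + 21/3.9² = 0.2066 + 1.3807 = 1.5873, so posterior SD = 0.7937.
Posterior mean = (-0.1/2.2² + 21·4.39/3.9²) / 1.5873 = 3.8056.
Interval: 3.8056 ± 0.994 × 0.7937 → [3.016, 4.595].

[3.016, 4.595]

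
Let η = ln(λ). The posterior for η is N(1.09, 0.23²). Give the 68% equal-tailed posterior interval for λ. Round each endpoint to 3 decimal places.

On the log scale the 68% interval is 1.09 ± 0.994 × 0.23 = [0.8613, 1.3187].
Exponentiate: [e^0.8613, e^1.3187] = [2.366, 3.739].

[2.366, 3.739]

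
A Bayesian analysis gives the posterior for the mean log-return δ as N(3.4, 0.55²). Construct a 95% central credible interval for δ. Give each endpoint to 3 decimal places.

The posterior is symmetric, so the 95% equal-tailed interval is δ = 3.4 ± z·0.55 with z = 1.960.
Half-width: 1.960 × 0.55 = 1.078.
3.4 − 1.078 = 2.322; 3.4 + 1.078 = 4.478.

[2.322, 4.478]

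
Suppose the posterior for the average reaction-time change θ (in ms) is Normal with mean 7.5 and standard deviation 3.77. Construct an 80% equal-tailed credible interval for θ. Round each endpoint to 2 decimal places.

The posterior is symmetric, so the 80% equal-tailed interval is θ = 7.5 ± z·3.77 with z = 1.282.
Half-width: 1.282 × 3.77 = 4.83.
7.5 − 4.83 = 2.67; 7.5 + 4.83 = 12.33.

[2.67, 12.33]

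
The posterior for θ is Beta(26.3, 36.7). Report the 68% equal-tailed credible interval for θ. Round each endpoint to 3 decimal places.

[0.356, 0.479]

Posterior: Beta(26.3, 36.7).
Equal-tailed 68% interval: the 0.16 and 0.84 quantiles of Beta(26.3, 36.7).
Posterior mean ≈ 0.417, SD ≈ 0.062; a Normal approximation gives roughly [0.356, 0.479].
Exact: F⁻¹(0.16) = 0.356; F⁻¹(0.84) = 0.479.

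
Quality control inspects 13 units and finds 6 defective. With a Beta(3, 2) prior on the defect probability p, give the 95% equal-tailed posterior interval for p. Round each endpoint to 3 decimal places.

[0.278, 0.722]

Posterior: Beta(3+6, 2+7) = Beta(9, 9).
Equal-tailed 95% interval: the 0.025 and 0.975 quantiles of Beta(9, 9).
Posterior mean ≈ 0.500, SD ≈ 0.115; a Normal approximation gives roughly [0.275, 0.725].
Exact: F⁻¹(0.025) = 0.278; F⁻¹(0.975) = 0.722.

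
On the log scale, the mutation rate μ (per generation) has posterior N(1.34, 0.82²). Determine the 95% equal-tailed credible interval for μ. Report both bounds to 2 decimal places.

[0.77, 19.05]

On the log scale the 95% interval is 1.34 ± 1.960 × 0.82 = [-0.2672, 2.9472].
Exponentiate: [e^-0.2672, e^2.9472] = [0.77, 19.05].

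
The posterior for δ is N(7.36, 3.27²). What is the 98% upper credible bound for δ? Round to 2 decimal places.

14.08

Need U with P(δ ≤ U) = 0.98: U = 7.36 + z_{0.02}·3.27.
z = 2.054; U = 7.36 + 2.054 × 3.27 = 14.08.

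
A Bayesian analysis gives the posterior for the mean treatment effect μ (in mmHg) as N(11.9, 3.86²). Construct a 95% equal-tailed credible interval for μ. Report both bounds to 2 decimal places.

[4.33, 19.47]

The posterior is symmetric, so the 95% equal-tailed interval is μ = 11.9 ± z·3.86 with z = 1.960.
Half-width: 1.960 × 3.86 = 7.57.
11.9 − 7.57 = 4.33; 11.9 + 7.57 = 19.47.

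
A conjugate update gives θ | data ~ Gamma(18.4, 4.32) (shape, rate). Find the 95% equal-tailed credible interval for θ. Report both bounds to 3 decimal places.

Posterior: Gamma(shape 18.4, rate 4.32).
Equal-tailed 95% interval: Gamma(18.4, 4.32) quantiles at 0.025 and 0.975.
Posterior mean ≈ 4.259, SD ≈ 0.993; a Normal approximation gives roughly [2.313, 6.205].
Exact: lower = 2.541; upper = 6.415.

[2.541, 6.415]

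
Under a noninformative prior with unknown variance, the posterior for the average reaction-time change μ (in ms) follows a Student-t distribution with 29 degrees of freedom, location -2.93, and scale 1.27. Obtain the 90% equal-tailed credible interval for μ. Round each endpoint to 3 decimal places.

[-5.088, -0.772]

The t_29 distribution is symmetric; the 90% interval is -2.93 ± t·1.27 with t_{0.95,29} = 1.699.
Half-width: 1.699 × 1.27 = 2.158.
-2.93 − 2.158 = -5.088; -2.93 + 2.158 = -0.772.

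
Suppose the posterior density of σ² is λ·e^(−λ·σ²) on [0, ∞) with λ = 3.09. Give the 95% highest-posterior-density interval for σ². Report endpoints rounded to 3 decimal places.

The exponential density is strictly decreasing on [0, ∞), so the HPD interval is anchored at 0: [0, q] with P(σ² ≤ q) = 0.95.
q = −ln(1 − 0.95) / 3.09 = 2.9957 / 3.09 = 0.969.

[0.000, 0.969]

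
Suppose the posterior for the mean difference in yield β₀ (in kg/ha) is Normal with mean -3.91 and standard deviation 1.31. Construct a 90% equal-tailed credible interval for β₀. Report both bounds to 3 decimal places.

[-6.065, -1.755]

The posterior is symmetric, so the 90% equal-tailed interval is β₀ = -3.91 ± z·1.31 with z = 1.645.
Half-width: 1.645 × 1.31 = 2.155.
-3.91 − 2.155 = -6.065; -3.91 + 2.155 = -1.755.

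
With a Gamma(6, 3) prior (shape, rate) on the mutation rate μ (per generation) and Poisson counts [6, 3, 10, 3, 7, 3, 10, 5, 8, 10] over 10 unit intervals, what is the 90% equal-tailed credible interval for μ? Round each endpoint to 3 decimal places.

[4.441, 6.570]

Posterior: Gamma(6+65, 3+10) = Gamma(71, 13) (shape, rate).
Equal-tailed 90% interval: Gamma(71, 13) quantiles at 0.05 and 0.95.
Posterior mean ≈ 5.462, SD ≈ 0.648; a Normal approximation gives roughly [4.395, 6.528].
Exact: lower = 4.441; upper = 6.570.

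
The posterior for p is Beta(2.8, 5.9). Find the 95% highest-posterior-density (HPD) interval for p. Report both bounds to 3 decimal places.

The posterior is unimodal and skewed, so the HPD interval has equal density at both endpoints and is the shortest 95% interval.
Solving f(0.054) = f(0.611) with F(0.611) − F(0.054) = 0.95 gives [0.054, 0.611].
For comparison, the equal-tailed interval is [0.076, 0.644]; the HPD is narrower and shifted toward the mode.

[0.054, 0.611]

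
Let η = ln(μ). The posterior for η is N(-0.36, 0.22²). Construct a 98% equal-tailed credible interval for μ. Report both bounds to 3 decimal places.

On the log scale the 98% interval is -0.36 ± 2.326 × 0.22 = [-0.8718, 0.1518].
Exponentiate: [e^-0.8718, e^0.1518] = [0.418, 1.164].

[0.418, 1.164]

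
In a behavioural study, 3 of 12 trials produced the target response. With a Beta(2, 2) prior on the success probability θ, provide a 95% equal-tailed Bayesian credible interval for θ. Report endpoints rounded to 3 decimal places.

[0.118, 0.551]

Posterior: Beta(2+3, 2+9) = Beta(5, 11).
Equal-tailed 95% interval: the 0.025 and 0.975 quantiles of Beta(5, 11).
Posterior mean ≈ 0.312, SD ≈ 0.112; a Normal approximation gives roughly [0.092, 0.533].
Exact: F⁻¹(0.025) = 0.118; F⁻¹(0.975) = 0.551.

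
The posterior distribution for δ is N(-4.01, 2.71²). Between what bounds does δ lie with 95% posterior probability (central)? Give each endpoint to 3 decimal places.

The posterior is symmetric, so the 95% equal-tailed interval is δ = -4.01 ± z·2.71 with z = 1.960.
Half-width: 1.960 × 2.71 = 5.312.
-4.01 − 5.312 = -9.322; -4.01 + 5.312 = 1.302.

[-9.322, 1.302]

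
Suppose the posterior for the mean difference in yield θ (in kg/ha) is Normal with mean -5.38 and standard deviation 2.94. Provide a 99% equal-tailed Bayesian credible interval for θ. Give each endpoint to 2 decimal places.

The posterior is symmetric, so the 99% equal-tailed interval is θ = -5.38 ± z·2.94 with z = 2.576.
Half-width: 2.576 × 2.94 = 7.57.
-5.38 − 7.57 = -12.95; -5.38 + 7.57 = 2.19.

[-12.95, 2.19]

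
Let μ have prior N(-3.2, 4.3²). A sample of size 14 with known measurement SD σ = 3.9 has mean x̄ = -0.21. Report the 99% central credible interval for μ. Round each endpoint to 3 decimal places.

Posterior precision = 1/4.3² + 14/3.9² = 0.0541 + 0.9204 = 0.9745, so posterior SD = 1.0130.
Posterior mean = (-3.2/4.3² + 14·-0.21/3.9²) / 0.9745 = -0.3759.
Interval: -0.3759 ± 2.576 × 1.0130 → [-2.985, 2.233].

[-2.985, 2.233]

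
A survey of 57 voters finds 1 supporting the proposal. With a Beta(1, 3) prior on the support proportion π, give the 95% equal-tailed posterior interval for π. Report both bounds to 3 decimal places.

[0.004, 0.089]

Posterior: Beta(1+1, 3+56) = Beta(2, 59).
Equal-tailed 95% interval: the 0.025 and 0.975 quantiles of Beta(2, 59).
Posterior mean ≈ 0.033, SD ≈ 0.023; a Normal approximation gives roughly [-0.012, 0.077].
Exact: F⁻¹(0.025) = 0.004; F⁻¹(0.975) = 0.089.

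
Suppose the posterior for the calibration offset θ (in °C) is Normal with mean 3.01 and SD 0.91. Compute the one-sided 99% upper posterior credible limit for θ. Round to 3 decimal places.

5.127

Need U with P(θ ≤ U) = 0.99: U = 3.01 + z_{0.01}·0.91.
z = 2.326; U = 3.01 + 2.326 × 0.91 = 5.127.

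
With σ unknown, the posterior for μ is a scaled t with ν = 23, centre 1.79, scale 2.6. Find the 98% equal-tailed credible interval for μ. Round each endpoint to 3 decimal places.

The t_23 distribution is symmetric; the 98% interval is 1.79 ± t·2.6 with t_{0.99,23} = 2.500.
Half-width: 2.500 × 2.6 = 6.500.
1.79 − 6.500 = -4.710; 1.79 + 6.500 = 8.290.

[-4.710, 8.290]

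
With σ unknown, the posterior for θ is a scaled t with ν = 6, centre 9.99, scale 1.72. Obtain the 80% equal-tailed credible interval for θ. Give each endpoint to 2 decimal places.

[7.51, 12.47]

The t_6 distribution is symmetric; the 80% interval is 9.99 ± t·1.72 with t_{0.9,6} = 1.440.
Half-width: 1.440 × 1.72 = 2.48.
9.99 − 2.48 = 7.51; 9.99 + 2.48 = 12.47.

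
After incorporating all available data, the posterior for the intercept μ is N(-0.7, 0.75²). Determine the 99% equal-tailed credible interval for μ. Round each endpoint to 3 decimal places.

The posterior is symmetric, so the 99% equal-tailed interval is μ = -0.7 ± z·0.75 with z = 2.576.
Half-width: 2.576 × 0.75 = 1.932.
-0.7 − 1.932 = -2.632; -0.7 + 1.932 = 1.232.

[-2.632, 1.232]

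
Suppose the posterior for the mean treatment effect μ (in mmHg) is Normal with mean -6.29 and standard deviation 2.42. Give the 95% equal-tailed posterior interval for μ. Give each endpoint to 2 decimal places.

[-11.03, -1.55]

The posterior is symmetric, so the 95% equal-tailed interval is μ = -6.29 ± z·2.42 with z = 1.960.
Half-width: 1.960 × 2.42 = 4.74.
-6.29 − 4.74 = -11.03; -6.29 + 4.74 = -1.55.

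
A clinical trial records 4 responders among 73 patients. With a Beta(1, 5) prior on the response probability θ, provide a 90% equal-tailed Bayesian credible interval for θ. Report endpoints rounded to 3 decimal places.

Posterior: Beta(1+4, 5+69) = Beta(5, 74).
Equal-tailed 90% interval: the 0.05 and 0.95 quantiles of Beta(5, 74).
Posterior mean ≈ 0.063, SD ≈ 0.027; a Normal approximation gives roughly [0.019, 0.108].
Exact: F⁻¹(0.05) = 0.026; F⁻¹(0.95) = 0.114.

[0.026, 0.114]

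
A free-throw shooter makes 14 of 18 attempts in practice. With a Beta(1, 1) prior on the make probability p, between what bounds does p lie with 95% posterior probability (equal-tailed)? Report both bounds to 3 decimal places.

[0.544, 0.909]

Posterior: Beta(1+14, 1+4) = Beta(15, 5).
Equal-tailed 95% interval: the 0.025 and 0.975 quantiles of Beta(15, 5).
Posterior mean ≈ 0.750, SD ≈ 0.094; a Normal approximation gives roughly [0.565, 0.935].
Exact: F⁻¹(0.025) = 0.544; F⁻¹(0.975) = 0.909.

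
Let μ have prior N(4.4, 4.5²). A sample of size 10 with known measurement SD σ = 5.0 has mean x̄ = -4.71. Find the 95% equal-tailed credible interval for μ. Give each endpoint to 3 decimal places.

Posterior precision = 1/4.5² + 10/5.0² = 0.0494 + 0.4000 = 0.4494, so posterior SD = 1.4917.
Posterior mean = (4.4/4.5² + 10·-4.71/5.0²) / 0.4494 = -3.7089.
Interval: -3.7089 ± 1.960 × 1.4917 → [-6.633, -0.785].

[-6.633, -0.785]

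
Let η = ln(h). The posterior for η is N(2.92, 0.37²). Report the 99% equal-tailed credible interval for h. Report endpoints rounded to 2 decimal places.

On the log scale the 99% interval is 2.92 ± 2.576 × 0.37 = [1.9669, 3.8731].
Exponentiate: [e^1.9669, e^3.8731] = [7.15, 48.09].

[7.15, 48.09]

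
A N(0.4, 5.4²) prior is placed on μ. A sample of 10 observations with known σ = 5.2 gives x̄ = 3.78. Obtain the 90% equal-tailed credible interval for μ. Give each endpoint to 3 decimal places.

Posterior precision = 1/5.4² + 10/5.2² = 0.0343 + 0.3698 = 0.4041, so posterior SD = 1.5731.
Posterior mean = (0.4/5.4² + 10·3.78/5.2²) / 0.4041 = 3.4932.
Interval: 3.4932 ± 1.645 × 1.5731 → [0.906, 6.081].

[0.906, 6.081]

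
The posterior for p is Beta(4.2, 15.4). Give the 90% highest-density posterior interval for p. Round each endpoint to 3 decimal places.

[0.068, 0.355]

The posterior is unimodal and skewed, so the HPD interval has equal density at both endpoints and is the shortest 90% interval.
Solving f(0.068) = f(0.355) with F(0.355) − F(0.068) = 0.90 gives [0.068, 0.355].
For comparison, the equal-tailed interval is [0.084, 0.379]; the HPD is narrower and shifted toward the mode.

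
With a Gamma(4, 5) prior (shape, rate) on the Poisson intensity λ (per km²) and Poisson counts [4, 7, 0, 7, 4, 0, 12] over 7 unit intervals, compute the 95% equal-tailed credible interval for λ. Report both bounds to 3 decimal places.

Posterior: Gamma(4+34, 5+7) = Gamma(38, 12) (shape, rate).
Equal-tailed 95% interval: Gamma(38, 12) quantiles at 0.025 and 0.975.
Posterior mean ≈ 3.167, SD ≈ 0.514; a Normal approximation gives roughly [2.160, 4.174].
Exact: lower = 2.241; upper = 4.250.

[2.241, 4.250]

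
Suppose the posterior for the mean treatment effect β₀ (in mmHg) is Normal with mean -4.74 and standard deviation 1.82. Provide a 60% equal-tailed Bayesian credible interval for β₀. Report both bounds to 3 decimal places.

The posterior is symmetric, so the 60% equal-tailed interval is β₀ = -4.74 ± z·1.82 with z = 0.842.
Half-width: 0.842 × 1.82 = 1.532.
-4.74 − 1.532 = -6.272; -4.74 + 1.532 = -3.208.

[-6.272, -3.208]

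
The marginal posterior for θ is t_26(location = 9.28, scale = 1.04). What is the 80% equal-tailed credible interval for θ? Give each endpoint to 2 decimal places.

The t_26 distribution is symmetric; the 80% interval is 9.28 ± t·1.04 with t_{0.9,26} = 1.315.
Half-width: 1.315 × 1.04 = 1.37.
9.28 − 1.37 = 7.91; 9.28 + 1.37 = 10.65.

[7.91, 10.65]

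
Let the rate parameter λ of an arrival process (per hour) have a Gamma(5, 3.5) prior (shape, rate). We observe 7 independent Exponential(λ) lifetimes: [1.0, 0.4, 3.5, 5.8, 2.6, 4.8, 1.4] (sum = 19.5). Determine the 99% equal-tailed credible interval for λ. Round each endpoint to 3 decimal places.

Posterior: Gamma(5+7, 3.5+19.5) = Gamma(12, 23.0) (shape, rate).
Equal-tailed 99% interval: Gamma(12, 23.0) quantiles at 0.005 and 0.995.
Posterior mean ≈ 0.522, SD ≈ 0.151; a Normal approximation gives roughly [0.134, 0.910].
Exact: lower = 0.215; upper = 0.990.

[0.215, 0.990]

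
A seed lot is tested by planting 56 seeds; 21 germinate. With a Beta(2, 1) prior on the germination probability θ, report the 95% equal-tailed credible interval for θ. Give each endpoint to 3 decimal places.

Posterior: Beta(2+21, 1+35) = Beta(23, 36).
Equal-tailed 95% interval: the 0.025 and 0.975 quantiles of Beta(23, 36).
Posterior mean ≈ 0.390, SD ≈ 0.063; a Normal approximation gives roughly [0.266, 0.513].
Exact: F⁻¹(0.025) = 0.270; F⁻¹(0.975) = 0.516.

[0.270, 0.516]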